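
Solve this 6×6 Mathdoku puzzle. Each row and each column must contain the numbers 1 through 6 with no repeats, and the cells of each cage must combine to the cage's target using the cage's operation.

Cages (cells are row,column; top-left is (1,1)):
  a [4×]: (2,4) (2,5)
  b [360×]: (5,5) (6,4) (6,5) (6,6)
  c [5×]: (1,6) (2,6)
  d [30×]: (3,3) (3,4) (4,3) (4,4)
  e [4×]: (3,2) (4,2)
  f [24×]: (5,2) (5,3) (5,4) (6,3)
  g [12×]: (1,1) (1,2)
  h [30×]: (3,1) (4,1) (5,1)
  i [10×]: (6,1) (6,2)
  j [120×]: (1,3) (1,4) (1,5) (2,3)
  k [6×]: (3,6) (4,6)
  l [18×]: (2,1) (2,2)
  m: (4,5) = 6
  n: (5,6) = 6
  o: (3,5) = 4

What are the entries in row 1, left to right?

Cage o is a single given cell; hence (3,5) = 4.
M is a freebie, so (4,5) = 6.
Cage n is given, which forces (5,6) = 6.
Cage a's pair has product 4, leaving (2,4) = 4.
Column 5 already has 4, which forces (2,5) = 1.
1 is placed in row 2, so (2,6) = 5.
Row 3 now contains 4; hence (3,2) = 1.
The two cells of cage e must have product 4; hence (4,2) = 4.
The 4 cells of cage b must have product 360, leaving (6,4) = 6.
Cage b needs product 360, which forces (6,6) = 4.
Column 6 now contains 5; hence (1,6) = 1.
Cage f has product 24, which forces (5,3) = 4.
Column 3 now contains 4; hence (1,3) = 6.
Cage j has product 120; hence (2,3) = 2.
Cage g needs two cells with product 12, which forces (1,1) = 4.
Cage g's pair has product 12, leaving (1,2) = 3.
Column 2 already has 3, leaving (2,2) = 6.
Column 2 already has 3; hence (5,2) = 2.
Column 2 now contains 2; hence (6,2) = 5.
Row 6 already has 5, which forces (6,5) = 3.
6 is placed in row 2, leaving (2,1) = 3.
Cage f has product 24; hence (5,4) = 3.
Column 5 already has 3; hence (5,5) = 5.
Row 6 already has 5, leaving (6,1) = 2.
Row 6 now contains 3; hence (6,3) = 1.
Cage j needs product 120, which forces (1,4) = 5.
Column 5 already has 5; hence (1,5) = 2.
Cage h needs product 30, so (3,1) = 6.
The 4 cells of cage d must have product 30; hence (3,4) = 2.
Row 3 now contains 2, which forces (3,6) = 3.
The 3 cells of cage h must have product 30; hence (4,1) = 5.
Row 4 now contains 5; hence (4,3) = 3.
The 4 cells of cage d must have product 30, so (4,4) = 1.
Column 6 now contains 3, leaving (4,6) = 2.
Row 5 now contains 5, so (5,1) = 1.
3 is placed in row 3; hence (3,3) = 5.
The full grid is 4 3 6 5 2 1 / 3 6 2 4 1 5 / 6 1 5 2 4 3 / 5 4 3 1 6 2 / 1 2 4 3 5 6 / 2 5 1 6 3 4.

4 3 6 5 2 1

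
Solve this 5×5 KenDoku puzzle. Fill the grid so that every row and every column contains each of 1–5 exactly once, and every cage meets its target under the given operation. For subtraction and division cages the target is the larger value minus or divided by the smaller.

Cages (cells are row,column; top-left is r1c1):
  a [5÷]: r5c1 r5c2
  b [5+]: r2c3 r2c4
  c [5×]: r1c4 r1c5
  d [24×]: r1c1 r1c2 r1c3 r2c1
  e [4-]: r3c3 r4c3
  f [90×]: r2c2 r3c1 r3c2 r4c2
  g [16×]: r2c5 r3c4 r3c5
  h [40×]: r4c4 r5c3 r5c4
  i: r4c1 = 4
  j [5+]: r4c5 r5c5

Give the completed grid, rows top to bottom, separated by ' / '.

Cage f has product 90, so r3c1 = 3.
Cage i is given; hence r4c1 = 4.
The only place for 2 in row 1 is r1c1.
Column 1 now contains 2, which forces r2c1 = 1.
Column 1 now contains 1, leaving r5c1 = 5.
5 is placed in row 5, so r5c2 = 1.
Cage h has product 40, which forces r4c4 = 5.
5 is placed in column 4, so r1c4 = 1.
Cage c's pair has product 5; hence r1c5 = 5.
Cage e's pair has difference 4; hence r3c3 = 5.
5 is placed in row 4, so r4c3 = 1.
The 4 cells of cage f must have product 90; hence r2c2 = 5.
Row 3 already has 5, so r3c2 = 2.
Row 3 already has 2, leaving r3c4 = 4.
Row 3 already has 4, so r3c5 = 1.
Cage f has product 90, so r4c2 = 3.
3 is placed in row 4; hence r4c5 = 2.
4 is placed in column 4, so r5c4 = 2.
Column 5 now contains 2, so r5c5 = 3.
3 is placed in column 2, leaving r1c2 = 4.
Cage d has product 24; hence r1c3 = 3.
The two cells of cage b must have sum 5, leaving r2c3 = 2.
Column 4 already has 2, which forces r2c4 = 3.
Column 5 now contains 2, leaving r2c5 = 4.
2 is placed in row 5, leaving r5c3 = 4.

2 4 3 1 5 / 1 5 2 3 4 / 3 2 5 4 1 / 4 3 1 5 2 / 5 1 4 2 3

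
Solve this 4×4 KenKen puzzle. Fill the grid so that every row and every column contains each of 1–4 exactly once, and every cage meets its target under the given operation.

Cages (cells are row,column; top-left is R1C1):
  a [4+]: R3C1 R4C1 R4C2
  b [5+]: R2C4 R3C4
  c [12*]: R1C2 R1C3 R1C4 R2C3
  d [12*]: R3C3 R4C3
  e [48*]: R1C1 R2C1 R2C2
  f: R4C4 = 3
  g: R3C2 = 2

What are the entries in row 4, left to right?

Cage e needs product 48, which forces R1C1 = 4.
The 3 cells of cage e must have product 48, which forces R2C1 = 3.
Cage e has product 48; hence R2C2 = 4.
The 3 cells of cage a must have sum 4, leaving R3C1 = 1.
Cage g is a single given cell, so R3C2 = 2.
Cage a has sum 4, so R4C1 = 2.
The 3 cells of cage a must have sum 4; hence R4C2 = 1.
Cage f is a single given cell; hence R4C4 = 3.
Column 2 already has 1, which forces R1C2 = 3.
Cage c needs product 12, which forces R1C3 = 1.
Cage c has product 12, leaving R1C4 = 2.
Cage c has product 12; hence R2C3 = 2.
Cage b needs two cells with sum 5, so R2C4 = 1.
Cage d needs two cells with product 12, leaving R3C3 = 3.
3 is placed in column 4; hence R3C4 = 4.
Row 4 already has 3; hence R4C3 = 4.
The full grid is 4 3 1 2 / 3 4 2 1 / 1 2 3 4 / 2 1 4 3.

2 1 4 3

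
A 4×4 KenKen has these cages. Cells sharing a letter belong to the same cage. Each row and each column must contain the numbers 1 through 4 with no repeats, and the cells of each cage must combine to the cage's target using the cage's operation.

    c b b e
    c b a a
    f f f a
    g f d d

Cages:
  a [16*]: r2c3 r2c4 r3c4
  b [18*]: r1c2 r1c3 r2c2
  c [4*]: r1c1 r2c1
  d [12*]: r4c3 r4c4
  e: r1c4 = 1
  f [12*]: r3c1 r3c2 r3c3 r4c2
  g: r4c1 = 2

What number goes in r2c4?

4

Cage b has product 18, so r1c2 = 2.
Cage b needs product 18, so r1c3 = 3.
E is a freebie, leaving r1c4 = 1.
Cage b needs product 18, which forces r2c2 = 3.
Column 4 now contains 1, which forces r2c4 = 4.
Column 4 now contains 4; hence r3c4 = 2.
G is a freebie, so r4c1 = 2.
Column 2 now contains 2; hence r4c2 = 1.
Column 3 now contains 3, which forces r4c3 = 4.
Column 4 now contains 4, which forces r4c4 = 3.
Row 1 now contains 1; hence r1c1 = 4.
Row 2 now contains 4, leaving r2c1 = 1.
Row 2 now contains 4, so r2c3 = 2.
Cage f needs product 12; hence r3c1 = 3.
1 is placed in column 2, so r3c2 = 4.
4 is placed in column 3, leaving r3c3 = 1.
Completed grid: 4 2 3 1 / 1 3 2 4 / 3 4 1 2 / 2 1 4 3.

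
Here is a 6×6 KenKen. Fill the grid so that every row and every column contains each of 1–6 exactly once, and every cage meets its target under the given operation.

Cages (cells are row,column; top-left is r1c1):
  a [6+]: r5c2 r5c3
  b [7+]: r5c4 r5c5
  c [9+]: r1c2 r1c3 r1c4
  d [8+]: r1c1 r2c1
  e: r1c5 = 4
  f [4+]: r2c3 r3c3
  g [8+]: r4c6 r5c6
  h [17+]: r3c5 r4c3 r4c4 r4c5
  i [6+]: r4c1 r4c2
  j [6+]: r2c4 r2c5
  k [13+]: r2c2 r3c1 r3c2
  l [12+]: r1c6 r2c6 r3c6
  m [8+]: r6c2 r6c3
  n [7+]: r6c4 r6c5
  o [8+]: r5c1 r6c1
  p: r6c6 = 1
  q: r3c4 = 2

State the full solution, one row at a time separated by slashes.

6 1 5 3 4 2 / 2 6 3 5 1 4 / 4 3 1 2 5 6 / 1 5 4 6 2 3 / 3 4 2 1 6 5 / 5 2 6 4 3 1

Cage e is given, so r1c5 = 4.
Cage q is given; hence r3c4 = 2.
Cage p is given, so r6c6 = 1.
In row 6, 4 can only go at r6c4, so r6c4 = 4.
Cage n's pair has sum 7, leaving r6c5 = 3.
The only place for 5 in row 6 is r6c1.
The two cells of cage o must have sum 8, which forces r5c1 = 3.
The only place for 1 in column 1 is r4c1.
The two cells of cage i must have sum 6, which forces r4c2 = 5.
Cage h needs sum 17; hence r4c5 = 2.
The only place for 4 in row 4 is r4c3.
Cage h needs sum 17, leaving r3c5 = 5.
Cage h has sum 17, so r4c4 = 6.
Row 4 already has 6, which forces r4c6 = 3.
6 is placed in column 4; hence r5c4 = 1.
Row 5 already has 1, which forces r5c5 = 6.
Column 4 now contains 1; hence r2c4 = 5.
Column 5 already has 5, so r2c5 = 1.
Row 5 already has 1, so r5c2 = 4.
Cage a's pair has sum 6; hence r5c3 = 2.
Cage g needs two cells with sum 8, so r5c6 = 5.
Column 3 now contains 2, leaving r6c3 = 6.
Cage c has sum 9, which forces r1c2 = 1.
The 3 cells of cage c must have sum 9, so r1c3 = 5.
Column 4 already has 5, leaving r1c4 = 3.
1 is placed in row 2, so r2c3 = 3.
Cage f needs two cells with sum 4; hence r3c3 = 1.
Row 6 already has 6; hence r6c2 = 2.
Row 2 now contains 3, which forces r2c2 = 6.
Cage k has sum 13, leaving r3c1 = 4.
Cage k needs sum 13, so r3c2 = 3.
Row 3 now contains 4; hence r3c6 = 6.
Cage d needs two cells with sum 8; hence r1c1 = 6.
6 is placed in column 6; hence r1c6 = 2.
6 is placed in row 2, so r2c1 = 2.
Cage l has sum 12, leaving r2c6 = 4.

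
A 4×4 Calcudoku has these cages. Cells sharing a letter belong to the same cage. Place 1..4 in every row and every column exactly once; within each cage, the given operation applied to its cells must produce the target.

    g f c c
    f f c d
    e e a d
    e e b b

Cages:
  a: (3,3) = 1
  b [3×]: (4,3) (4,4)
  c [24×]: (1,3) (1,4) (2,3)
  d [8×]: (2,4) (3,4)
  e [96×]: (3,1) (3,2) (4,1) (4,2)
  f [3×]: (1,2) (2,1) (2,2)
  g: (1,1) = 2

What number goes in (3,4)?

G is a freebie, leaving (1,1) = 2.
Cage f has product 3, which forces (1,2) = 1.
Cage f has product 3; hence (2,1) = 1.
Cage f has product 3, so (2,2) = 3.
Cage a is given, leaving (3,3) = 1.
1 is placed in column 3; hence (4,3) = 3.
Row 4 now contains 3; hence (4,4) = 1.
Column 3 already has 3, which forces (1,3) = 4.
The 3 cells of cage c must have product 24, so (1,4) = 3.
The 3 cells of cage c must have product 24, leaving (2,3) = 2.
2 is placed in row 2, so (2,4) = 4.
Cage e has product 96, which forces (3,1) = 3.
The 4 cells of cage e must have product 96, leaving (3,2) = 4.
Column 4 already has 4; hence (3,4) = 2.
Row 4 now contains 3, which forces (4,1) = 4.
Cage e has product 96, which forces (4,2) = 2.
Filled in: 2 1 4 3 / 1 3 2 4 / 3 4 1 2 / 4 2 3 1.

2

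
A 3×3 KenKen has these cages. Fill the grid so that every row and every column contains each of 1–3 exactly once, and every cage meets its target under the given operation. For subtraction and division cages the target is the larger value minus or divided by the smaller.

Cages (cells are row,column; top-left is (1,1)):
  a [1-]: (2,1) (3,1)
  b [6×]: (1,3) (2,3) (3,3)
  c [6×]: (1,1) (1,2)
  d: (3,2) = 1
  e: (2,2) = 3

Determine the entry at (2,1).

1

E is a freebie; hence (2,2) = 3.
Cage d is given, which forces (3,2) = 1.
The two cells of cage c must have product 6, leaving (1,1) = 3.
3 is placed in column 2, so (1,2) = 2.
Row 1 already has 2; hence (1,3) = 1.
Column 3 now contains 1; hence (2,3) = 2.
Column 1 already has 3, which forces (3,1) = 2.
Column 3 already has 2; hence (3,3) = 3.
Row 2 already has 2; hence (2,1) = 1.
Completed grid: 3 2 1 / 1 3 2 / 2 1 3.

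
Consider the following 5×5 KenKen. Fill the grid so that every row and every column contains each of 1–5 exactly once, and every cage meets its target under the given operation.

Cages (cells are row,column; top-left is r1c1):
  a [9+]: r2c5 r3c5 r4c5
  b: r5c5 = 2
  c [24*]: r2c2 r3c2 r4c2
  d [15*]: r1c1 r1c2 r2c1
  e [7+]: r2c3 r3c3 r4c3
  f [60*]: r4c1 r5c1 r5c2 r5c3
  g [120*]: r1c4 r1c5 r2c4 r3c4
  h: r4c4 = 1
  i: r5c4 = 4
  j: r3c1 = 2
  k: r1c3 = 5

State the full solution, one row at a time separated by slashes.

3 1 5 2 4 / 5 2 4 3 1 / 2 4 1 5 3 / 4 3 2 1 5 / 1 5 3 4 2

Cage k is given, so r1c3 = 5.
Cage j is given, so r3c1 = 2.
H is a freebie, so r4c4 = 1.
Cage i is given, so r5c4 = 4.
Cage b is given, which forces r5c5 = 2.
Cage g needs product 120; hence r1c5 = 4.
Cage d has product 15, which forces r2c1 = 5.
The 4 cells of cage f must have product 60, so r4c1 = 4.
Row 4 already has 4, so r4c3 = 2.
The 3 cells of cage c must have product 24, which forces r2c2 = 2.
2 is placed in row 2, so r2c4 = 3.
Row 2 already has 3; hence r2c5 = 1.
Cage c needs product 24, so r3c2 = 4.
4 is placed in row 3, so r3c3 = 1.
Cage g needs product 120, which forces r3c4 = 5.
Row 3 now contains 5, leaving r3c5 = 3.
2 is placed in row 4, leaving r4c2 = 3.
3 is placed in column 5, which forces r4c5 = 5.
The 4 cells of cage f must have product 60, which forces r5c2 = 5.
Column 3 already has 1, so r5c3 = 3.
Cage d has product 15, which forces r1c1 = 3.
3 is placed in column 2; hence r1c2 = 1.
Column 4 now contains 3, which forces r1c4 = 2.
1 is placed in row 2, leaving r2c3 = 4.
Row 5 now contains 3, leaving r5c1 = 1.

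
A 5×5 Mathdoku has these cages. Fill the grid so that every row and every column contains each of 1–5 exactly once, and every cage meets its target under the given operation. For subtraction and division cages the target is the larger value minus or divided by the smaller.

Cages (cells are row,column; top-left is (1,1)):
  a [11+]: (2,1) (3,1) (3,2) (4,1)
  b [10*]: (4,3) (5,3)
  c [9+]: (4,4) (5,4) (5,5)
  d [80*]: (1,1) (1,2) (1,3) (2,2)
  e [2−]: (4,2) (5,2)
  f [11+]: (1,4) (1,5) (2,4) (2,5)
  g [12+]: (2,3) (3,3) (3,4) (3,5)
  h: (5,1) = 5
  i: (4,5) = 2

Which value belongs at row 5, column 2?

3

Cage i is a single given cell, leaving (4,5) = 2.
Cage h is a single given cell, so (5,1) = 5.
Row 5 now contains 5, so (5,3) = 2.
2 is placed in row 4, so (4,3) = 5.
Row 4 already has 5; hence (4,4) = 4.
The 4 cells of cage d must have product 80, so (1,2) = 5.
Cage c has sum 9, which forces (5,4) = 1.
Cage c has sum 9, which forces (5,5) = 4.
The two cells of cage e must have difference 2; hence (4,2) = 1.
1 is placed in row 5, so (5,2) = 3.
Cage a needs sum 11, leaving (2,1) = 2.
Row 2 already has 2, leaving (2,2) = 4.
Cage a has sum 11; hence (3,1) = 4.
Cage a needs sum 11, leaving (3,2) = 2.
Row 3 already has 4, leaving (3,3) = 1.
Row 4 now contains 1, leaving (4,1) = 3.
Column 1 already has 4, so (1,1) = 1.
Column 3 already has 1, leaving (1,3) = 4.
The 4 cells of cage f must have sum 11; hence (1,4) = 2.
Row 1 now contains 1; hence (1,5) = 3.
Column 3 already has 1, which forces (2,3) = 3.
Row 2 now contains 3, so (2,4) = 5.
Row 2 already has 5; hence (2,5) = 1.
Column 4 now contains 5, leaving (3,4) = 3.
3 is placed in column 5, which forces (3,5) = 5.
The full grid is 1 5 4 2 3 / 2 4 3 5 1 / 4 2 1 3 5 / 3 1 5 4 2 / 5 3 2 1 4.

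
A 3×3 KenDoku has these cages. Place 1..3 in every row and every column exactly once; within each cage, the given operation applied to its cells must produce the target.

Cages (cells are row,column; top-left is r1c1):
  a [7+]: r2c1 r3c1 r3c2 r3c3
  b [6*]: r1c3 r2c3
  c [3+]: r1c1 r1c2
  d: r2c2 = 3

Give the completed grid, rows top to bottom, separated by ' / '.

2 1 3 / 1 3 2 / 3 2 1

Cage a has sum 7; hence r2c1 = 1.
Cage d is given, which forces r2c2 = 3.
Row 2 already has 3, so r2c3 = 2.
Column 1 now contains 1, so r1c1 = 2.
Cage c's pair has sum 3, which forces r1c2 = 1.
Column 3 now contains 2, which forces r1c3 = 3.
Column 1 now contains 2, which forces r3c1 = 3.
Column 2 already has 1, so r3c2 = 2.
3 is placed in column 3; hence r3c3 = 1.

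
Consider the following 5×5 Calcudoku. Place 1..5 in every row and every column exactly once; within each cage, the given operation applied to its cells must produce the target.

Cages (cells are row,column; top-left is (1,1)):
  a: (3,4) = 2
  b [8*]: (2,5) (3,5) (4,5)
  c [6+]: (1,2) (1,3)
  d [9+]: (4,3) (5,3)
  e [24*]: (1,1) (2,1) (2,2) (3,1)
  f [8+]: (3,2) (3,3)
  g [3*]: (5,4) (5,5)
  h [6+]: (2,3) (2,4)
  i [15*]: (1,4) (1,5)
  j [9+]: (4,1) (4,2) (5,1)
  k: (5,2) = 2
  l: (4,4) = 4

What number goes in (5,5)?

Cage a is given, so (3,4) = 2.
Cage l is a single given cell, leaving (4,4) = 4.
Cage k is given, which forces (5,2) = 2.
Row 4 now contains 4; hence (4,3) = 5.
The two cells of cage d must have sum 9, leaving (5,3) = 4.
Column 3 now contains 5, so (2,3) = 1.
The two cells of cage h must have sum 6, which forces (2,4) = 5.
Cage f's pair has sum 8, which forces (3,2) = 5.
Column 3 now contains 5, leaving (3,3) = 3.
Cage j needs sum 9, which forces (5,1) = 5.
5 is placed in column 2, which forces (1,2) = 4.
Column 3 now contains 1; hence (1,3) = 2.
Column 4 now contains 5; hence (1,4) = 3.
The two cells of cage i must have product 15; hence (1,5) = 5.
4 is placed in column 2, leaving (2,2) = 3.
3 is placed in column 2, leaving (4,2) = 1.
1 is placed in row 4, so (4,5) = 2.
3 is placed in column 4, which forces (5,4) = 1.
Row 5 now contains 1, so (5,5) = 3.
3 is placed in row 1, leaving (1,1) = 1.
Cage e needs product 24; hence (2,1) = 2.
Column 5 already has 2; hence (2,5) = 4.
Cage e has product 24, which forces (3,1) = 4.
Cage b has product 8, leaving (3,5) = 1.
1 is placed in row 4, which forces (4,1) = 3.
The full grid is 1 4 2 3 5 / 2 3 1 5 4 / 4 5 3 2 1 / 3 1 5 4 2 / 5 2 4 1 3.

3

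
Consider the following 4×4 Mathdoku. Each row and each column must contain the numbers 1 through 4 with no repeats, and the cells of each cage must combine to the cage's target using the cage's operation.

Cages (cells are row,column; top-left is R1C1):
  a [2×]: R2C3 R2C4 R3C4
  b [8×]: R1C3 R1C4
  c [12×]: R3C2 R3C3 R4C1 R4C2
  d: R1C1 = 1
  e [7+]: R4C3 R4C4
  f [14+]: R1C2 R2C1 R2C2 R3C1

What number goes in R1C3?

2

Cage d is given, leaving R1C1 = 1.
The 3 cells of cage a must have product 2, leaving R2C3 = 1.
Cage a has product 2, so R2C4 = 2.
Cage a has product 2, which forces R3C4 = 1.
The two cells of cage b must have product 8, so R1C3 = 2.
Column 4 now contains 2, which forces R1C4 = 4.
2 is placed in column 3, so R3C3 = 3.
The 4 cells of cage c must have product 12, leaving R4C1 = 2.
The 4 cells of cage c must have product 12, which forces R4C2 = 1.
3 is placed in column 3, so R4C3 = 4.
4 is placed in column 4, which forces R4C4 = 3.
4 is placed in row 1; hence R1C2 = 3.
Cage f needs sum 14; hence R2C1 = 3.
Cage f has sum 14, leaving R2C2 = 4.
Row 3 now contains 3; hence R3C1 = 4.
Row 3 now contains 3, which forces R3C2 = 2.
The full grid is 1 3 2 4 / 3 4 1 2 / 4 2 3 1 / 2 1 4 3.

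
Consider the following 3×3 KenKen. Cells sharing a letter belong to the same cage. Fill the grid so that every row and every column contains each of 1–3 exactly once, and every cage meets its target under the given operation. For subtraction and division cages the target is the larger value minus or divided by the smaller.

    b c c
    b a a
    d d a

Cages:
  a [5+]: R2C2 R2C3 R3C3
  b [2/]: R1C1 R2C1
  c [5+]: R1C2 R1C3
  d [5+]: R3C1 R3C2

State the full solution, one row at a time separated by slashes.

In row 1, 1 can only go at R1C1, so R1C1 = 1.
Column 1 already has 1, leaving R2C1 = 2.
2 is placed in row 2, which forces R2C2 = 1.
Row 2 now contains 1, leaving R2C3 = 3.
Column 1 now contains 2, so R3C1 = 3.
Row 3 now contains 3; hence R3C2 = 2.
2 is placed in row 3, leaving R3C3 = 1.
Column 2 already has 2; hence R1C2 = 3.
3 is placed in column 3, leaving R1C3 = 2.

1 3 2 / 2 1 3 / 3 2 1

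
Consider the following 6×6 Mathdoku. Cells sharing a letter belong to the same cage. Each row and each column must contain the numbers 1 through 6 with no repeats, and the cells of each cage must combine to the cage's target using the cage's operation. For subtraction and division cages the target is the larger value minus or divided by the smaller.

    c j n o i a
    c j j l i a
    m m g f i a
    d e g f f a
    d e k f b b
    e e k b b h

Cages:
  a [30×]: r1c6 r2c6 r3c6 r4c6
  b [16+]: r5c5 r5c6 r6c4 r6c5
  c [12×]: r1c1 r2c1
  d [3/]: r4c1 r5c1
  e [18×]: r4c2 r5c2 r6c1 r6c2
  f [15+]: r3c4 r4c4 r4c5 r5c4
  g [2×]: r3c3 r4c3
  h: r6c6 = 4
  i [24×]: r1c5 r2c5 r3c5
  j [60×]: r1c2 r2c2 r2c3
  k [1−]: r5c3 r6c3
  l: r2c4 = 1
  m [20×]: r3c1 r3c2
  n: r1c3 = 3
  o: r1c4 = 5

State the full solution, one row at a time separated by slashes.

4 2 3 5 6 1 / 3 5 6 1 4 2 / 5 4 2 6 1 3 / 6 3 1 4 2 5 / 2 1 4 3 5 6 / 1 6 5 2 3 4

Cage n is a single given cell, which forces r1c3 = 3.
Cage o is given, so r1c4 = 5.
Cage l is given, so r2c4 = 1.
Cage h is a single given cell, so r6c6 = 4.
Row 2 needs a 4, and only r2c5 is open for it.
The only place for 4 in row 4 is r4c4.
Row 4 needs a 5, and only r4c6 is open for it.
Row 5 needs a 4, and only r5c3 is open for it.
Cage k's pair has difference 1; hence r6c3 = 5.
The 3 cells of cage j must have product 60, so r2c2 = 5.
Column 2 now contains 5; hence r3c2 = 4.
Row 3 now contains 4; hence r3c1 = 5.
In row 1, 4 can only go at r1c1, so r1c1 = 4.
Cage c's pair has product 12, leaving r2c1 = 3.
3 is placed in row 2, which forces r2c6 = 2.
3 is placed in column 1, leaving r6c1 = 1.
Cage j has product 60, leaving r1c2 = 2.
Column 6 now contains 2; hence r1c6 = 1.
Row 2 already has 2; hence r2c3 = 6.
The 4 cells of cage a must have product 30, so r3c6 = 3.
Column 6 already has 3, which forces r5c6 = 6.
1 is placed in row 1, leaving r1c5 = 6.
Cage i has product 24; hence r3c5 = 1.
The two cells of cage d must have quotient 3, leaving r4c1 = 6.
6 is placed in row 5; hence r5c1 = 2.
2 is placed in row 5; hence r5c4 = 3.
2 is placed in row 5, so r5c5 = 5.
Row 3 already has 1, which forces r3c3 = 2.
Cage f needs sum 15; hence r3c4 = 6.
Cage e needs product 18; hence r4c2 = 3.
Cage g's pair has product 2, which forces r4c3 = 1.
The 4 cells of cage f must have sum 15, which forces r4c5 = 2.
Row 5 now contains 3, leaving r5c2 = 1.
Cage e needs product 18, leaving r6c2 = 6.
The 4 cells of cage b must have sum 16, so r6c4 = 2.
The 4 cells of cage b must have sum 16, which forces r6c5 = 3.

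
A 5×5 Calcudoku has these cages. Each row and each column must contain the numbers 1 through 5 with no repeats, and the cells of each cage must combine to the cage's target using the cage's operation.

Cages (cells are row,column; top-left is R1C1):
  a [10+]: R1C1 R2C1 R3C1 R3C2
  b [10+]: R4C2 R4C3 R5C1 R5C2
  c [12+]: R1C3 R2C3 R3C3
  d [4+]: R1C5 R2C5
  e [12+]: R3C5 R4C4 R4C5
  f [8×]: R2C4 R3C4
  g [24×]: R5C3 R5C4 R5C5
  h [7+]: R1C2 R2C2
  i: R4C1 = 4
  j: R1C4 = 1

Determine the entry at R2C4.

4

Cage j is given, leaving R1C4 = 1.
Row 1 now contains 1, which forces R1C5 = 3.
3 is placed in column 5, which forces R2C5 = 1.
I is a freebie, leaving R4C1 = 4.
The 4 cells of cage a must have sum 10, leaving R3C1 = 1.
Row 3 needs a 3, and only R3C3 is open for it.
Cage g needs product 24, which forces R5C4 = 3.
Cage e has sum 12; hence R3C5 = 5.
Column 4 already has 3, which forces R4C4 = 5.
Cage e has sum 12, which forces R4C5 = 2.
Column 5 already has 2, so R5C5 = 4.
Cage b needs sum 10, so R4C2 = 3.
Row 4 now contains 2, so R4C3 = 1.
The 4 cells of cage b must have sum 10; hence R5C1 = 5.
The 4 cells of cage b must have sum 10; hence R5C2 = 1.
Row 5 already has 4; hence R5C3 = 2.
5 is placed in column 1, so R1C1 = 2.
Row 1 already has 2, leaving R1C2 = 5.
Row 1 now contains 5; hence R1C3 = 4.
The 4 cells of cage a must have sum 10, leaving R2C1 = 3.
5 is placed in column 2, leaving R2C2 = 2.
Column 3 now contains 4, leaving R2C3 = 5.
Row 2 already has 2; hence R2C4 = 4.
The 4 cells of cage a must have sum 10, which forces R3C2 = 4.
Column 4 already has 4, which forces R3C4 = 2.
Completed grid: 2 5 4 1 3 / 3 2 5 4 1 / 1 4 3 2 5 / 4 3 1 5 2 / 5 1 2 3 4.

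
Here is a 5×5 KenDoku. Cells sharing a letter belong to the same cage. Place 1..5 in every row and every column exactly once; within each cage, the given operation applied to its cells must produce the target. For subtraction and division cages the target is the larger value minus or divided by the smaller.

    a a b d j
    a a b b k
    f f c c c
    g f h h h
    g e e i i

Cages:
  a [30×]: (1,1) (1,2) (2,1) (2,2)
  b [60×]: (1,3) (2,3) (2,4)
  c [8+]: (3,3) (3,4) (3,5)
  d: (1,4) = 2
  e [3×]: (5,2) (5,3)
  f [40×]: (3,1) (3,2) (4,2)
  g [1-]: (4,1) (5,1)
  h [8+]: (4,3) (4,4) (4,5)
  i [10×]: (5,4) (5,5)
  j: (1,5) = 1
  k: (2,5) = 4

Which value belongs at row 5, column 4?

D is a freebie; hence (1,4) = 2.
J is a freebie, which forces (1,5) = 1.
Cage k is a single given cell; hence (2,5) = 4.
Column 4 now contains 2; hence (5,4) = 5.
Row 5 now contains 5, which forces (5,5) = 2.
The 3 cells of cage b must have product 60; hence (1,3) = 4.
Cage b needs product 60, leaving (2,3) = 5.
Column 4 now contains 5, leaving (2,4) = 3.
In row 3, 3 can only go at (3,5), so (3,5) = 3.
Cage c has sum 8, leaving (3,3) = 1.
Cage c has sum 8, which forces (3,4) = 4.
The 3 cells of cage h must have sum 8, which forces (4,3) = 2.
The 3 cells of cage h must have sum 8, leaving (4,4) = 1.
3 is placed in column 5, so (4,5) = 5.
Column 3 now contains 1; hence (5,3) = 3.
Cage g needs two cells with difference 1, leaving (4,1) = 3.
Row 4 now contains 5, leaving (4,2) = 4.
Cage g's pair has difference 1, leaving (5,1) = 4.
Row 5 now contains 3, which forces (5,2) = 1.
Column 1 already has 3, which forces (1,1) = 5.
Cage a has product 30, so (1,2) = 3.
Cage a needs product 30, leaving (2,1) = 1.
1 is placed in column 2, so (2,2) = 2.
Column 1 now contains 5, leaving (3,1) = 2.
Column 2 now contains 2; hence (3,2) = 5.
The full grid is 5 3 4 2 1 / 1 2 5 3 4 / 2 5 1 4 3 / 3 4 2 1 5 / 4 1 3 5 2.

5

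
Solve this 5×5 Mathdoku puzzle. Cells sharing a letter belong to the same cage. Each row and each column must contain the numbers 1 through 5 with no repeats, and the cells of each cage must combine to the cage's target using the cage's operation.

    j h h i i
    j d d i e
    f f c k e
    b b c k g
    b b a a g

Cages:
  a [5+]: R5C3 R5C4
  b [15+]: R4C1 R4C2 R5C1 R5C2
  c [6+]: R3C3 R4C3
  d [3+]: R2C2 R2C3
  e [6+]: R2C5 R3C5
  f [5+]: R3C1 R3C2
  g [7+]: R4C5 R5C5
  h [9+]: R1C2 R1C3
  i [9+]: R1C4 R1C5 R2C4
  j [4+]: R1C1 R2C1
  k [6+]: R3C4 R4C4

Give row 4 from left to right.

The only place for 3 in column 3 is R5C3.
Cage a's pair has sum 5, so R5C4 = 2.
In row 1, 2 can only go at R1C5, so R1C5 = 2.
Column 5 already has 2, leaving R4C5 = 3.
The two cells of cage g must have sum 7, leaving R5C5 = 4.
In row 1, 1 can only go at R1C1, so R1C1 = 1.
1 is placed in column 1, so R2C1 = 3.
3 is placed in row 2, leaving R2C4 = 4.
Cage b has sum 15; hence R4C1 = 4.
Cage b has sum 15, so R4C2 = 5.
5 is placed in row 4, which forces R4C4 = 1.
1 is placed in column 1, leaving R5C1 = 5.
The 4 cells of cage b must have sum 15, so R5C2 = 1.
Column 2 already has 5, which forces R1C2 = 4.
Cage h's pair has sum 9, so R1C3 = 5.
Column 4 already has 4, which forces R1C4 = 3.
Column 2 now contains 1, leaving R2C2 = 2.
Cage d needs two cells with sum 3, leaving R2C3 = 1.
1 is placed in row 2, leaving R2C5 = 5.
4 is placed in column 1; hence R3C1 = 2.
Cage f needs two cells with sum 5, leaving R3C2 = 3.
Cage c's pair has sum 6, so R3C3 = 4.
1 is placed in column 4; hence R3C4 = 5.
Column 5 now contains 5, leaving R3C5 = 1.
1 is placed in row 4, so R4C3 = 2.
Completed grid: 1 4 5 3 2 / 3 2 1 4 5 / 2 3 4 5 1 / 4 5 2 1 3 / 5 1 3 2 4.

4 5 2 1 3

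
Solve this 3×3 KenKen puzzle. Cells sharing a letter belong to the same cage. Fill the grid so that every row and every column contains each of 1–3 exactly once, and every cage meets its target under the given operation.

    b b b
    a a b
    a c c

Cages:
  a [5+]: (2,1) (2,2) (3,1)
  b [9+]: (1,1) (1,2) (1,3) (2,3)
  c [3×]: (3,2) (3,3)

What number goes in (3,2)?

The 4 cells of cage b must have sum 9, so (2,3) = 3.
Column 3 now contains 3; hence (3,3) = 1.
Column 3 already has 1; hence (1,3) = 2.
Row 2 now contains 3, leaving (2,1) = 1.
The 3 cells of cage a must have sum 5, which forces (2,2) = 2.
Row 3 now contains 1, leaving (3,1) = 2.
Row 3 now contains 1, which forces (3,2) = 3.
Column 1 now contains 1, so (1,1) = 3.
Column 2 now contains 3, so (1,2) = 1.
Filled in: 3 1 2 / 1 2 3 / 2 3 1.

3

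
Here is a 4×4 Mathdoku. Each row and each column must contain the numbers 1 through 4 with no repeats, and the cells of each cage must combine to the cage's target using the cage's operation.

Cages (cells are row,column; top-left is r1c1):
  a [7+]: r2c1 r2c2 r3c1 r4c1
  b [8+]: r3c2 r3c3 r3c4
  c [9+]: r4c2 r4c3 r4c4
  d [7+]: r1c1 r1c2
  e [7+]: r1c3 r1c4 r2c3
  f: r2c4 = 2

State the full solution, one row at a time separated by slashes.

4 3 2 1 / 3 1 4 2 / 2 4 1 3 / 1 2 3 4

Cage a has sum 7; hence r2c2 = 1.
Cage f is given, leaving r2c4 = 2.
Row 2 already has 2, leaving r2c1 = 3.
Row 2 now contains 3; hence r2c3 = 4.
Column 1 already has 3, which forces r1c1 = 4.
The two cells of cage d must have sum 7, which forces r1c2 = 3.
Cage e needs sum 7, so r1c3 = 2.
The 3 cells of cage e must have sum 7, so r1c4 = 1.
3 is placed in column 2, which forces r3c2 = 4.
4 is placed in row 3; hence r3c4 = 3.
Column 2 already has 4, leaving r4c2 = 2.
2 is placed in column 3; hence r4c3 = 3.
Column 4 now contains 3, leaving r4c4 = 4.
Cage a has sum 7, leaving r3c1 = 2.
Row 3 already has 3; hence r3c3 = 1.
Row 4 now contains 2, which forces r4c1 = 1.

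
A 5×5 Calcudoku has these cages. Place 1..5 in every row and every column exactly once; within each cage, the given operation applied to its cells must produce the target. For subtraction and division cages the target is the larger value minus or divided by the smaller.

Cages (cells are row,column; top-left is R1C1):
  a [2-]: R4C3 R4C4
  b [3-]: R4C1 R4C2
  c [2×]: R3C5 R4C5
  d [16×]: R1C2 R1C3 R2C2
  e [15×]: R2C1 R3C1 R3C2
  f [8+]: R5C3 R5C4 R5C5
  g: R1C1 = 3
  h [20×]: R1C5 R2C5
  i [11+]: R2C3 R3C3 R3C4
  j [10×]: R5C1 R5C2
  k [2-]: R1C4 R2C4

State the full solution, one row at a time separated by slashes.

G is a freebie; hence R1C1 = 3.
The 3 cells of cage e must have product 15, leaving R3C2 = 3.
In row 2, 1 can only go at R2C1, so R2C1 = 1.
1 is placed in column 1; hence R3C1 = 5.
Column 1 already has 5, which forces R5C1 = 2.
Row 5 already has 2; hence R5C2 = 5.
Cage i has sum 11, so R2C3 = 5.
Row 2 now contains 5, so R2C5 = 4.
Column 1 already has 2, which forces R4C1 = 4.
Cage b's pair has difference 3, so R4C2 = 1.
1 is placed in row 4, so R4C5 = 2.
Column 2 already has 1, which forces R1C2 = 4.
Cage d has product 16, so R1C3 = 2.
Column 5 now contains 4; hence R1C5 = 5.
4 is placed in row 2, leaving R2C2 = 2.
2 is placed in row 2, which forces R2C4 = 3.
2 is placed in column 3; hence R3C3 = 4.
Row 3 already has 4; hence R3C4 = 2.
2 is placed in column 5; hence R3C5 = 1.
Row 4 now contains 2, which forces R4C3 = 3.
Cage a's pair has difference 2, which forces R4C4 = 5.
Column 3 now contains 3, which forces R5C3 = 1.
1 is placed in row 5, which forces R5C4 = 4.
Column 5 now contains 1, leaving R5C5 = 3.
Row 1 already has 5; hence R1C4 = 1.

3 4 2 1 5 / 1 2 5 3 4 / 5 3 4 2 1 / 4 1 3 5 2 / 2 5 1 4 3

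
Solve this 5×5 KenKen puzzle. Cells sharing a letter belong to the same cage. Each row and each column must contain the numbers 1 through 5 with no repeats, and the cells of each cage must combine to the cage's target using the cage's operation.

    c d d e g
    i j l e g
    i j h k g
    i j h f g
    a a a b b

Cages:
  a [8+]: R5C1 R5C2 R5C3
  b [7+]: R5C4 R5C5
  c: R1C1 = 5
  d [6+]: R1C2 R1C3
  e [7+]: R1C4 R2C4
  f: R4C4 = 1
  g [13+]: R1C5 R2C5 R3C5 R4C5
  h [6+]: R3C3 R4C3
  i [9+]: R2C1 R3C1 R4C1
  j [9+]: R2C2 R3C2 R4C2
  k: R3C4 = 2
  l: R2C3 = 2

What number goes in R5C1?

Cage c is a single given cell, leaving R1C1 = 5.
Cage l is a single given cell, so R2C3 = 2.
Cage k is given; hence R3C4 = 2.
Cage f is a single given cell, which forces R4C4 = 1.
The two cells of cage d must have sum 6, so R1C2 = 2.
Cage d's pair has sum 6, leaving R1C3 = 4.
Row 1 already has 4, leaving R1C4 = 3.
3 is placed in row 1, leaving R1C5 = 1.
3 is placed in column 4, leaving R2C4 = 4.
Cage h's pair has sum 6, which forces R3C3 = 1.
Cage i needs sum 9, so R4C1 = 2.
Cage h needs two cells with sum 6, so R4C3 = 5.
5 is placed in column 3; hence R5C3 = 3.
Column 4 now contains 4; hence R5C4 = 5.
Row 2 now contains 4, which forces R2C1 = 3.
Cage j has sum 9; hence R2C2 = 1.
3 is placed in row 2, leaving R2C5 = 5.
The 3 cells of cage i must have sum 9; hence R3C1 = 4.
The 3 cells of cage j must have sum 9; hence R3C2 = 5.
Row 3 now contains 4; hence R3C5 = 3.
5 is placed in row 4; hence R4C2 = 3.
Column 5 already has 3, so R4C5 = 4.
4 is placed in column 1; hence R5C1 = 1.
1 is placed in column 2; hence R5C2 = 4.
Cage b's pair has sum 7, so R5C5 = 2.
Completed grid: 5 2 4 3 1 / 3 1 2 4 5 / 4 5 1 2 3 / 2 3 5 1 4 / 1 4 3 5 2.

1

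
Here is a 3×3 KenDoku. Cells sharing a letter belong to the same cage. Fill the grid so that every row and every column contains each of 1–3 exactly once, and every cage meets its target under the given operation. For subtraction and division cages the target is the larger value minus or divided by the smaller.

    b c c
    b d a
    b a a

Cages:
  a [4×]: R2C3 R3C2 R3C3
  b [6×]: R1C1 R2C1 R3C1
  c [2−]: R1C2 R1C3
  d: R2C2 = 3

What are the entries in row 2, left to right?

1 3 2

D is a freebie, so R2C2 = 3.
Cage a has product 4, leaving R2C3 = 2.
Cage a has product 4; hence R3C2 = 2.
Cage a needs product 4, which forces R3C3 = 1.
Cage b has product 6, which forces R1C1 = 2.
Column 2 now contains 3, so R1C2 = 1.
1 is placed in column 3; hence R1C3 = 3.
Row 2 now contains 2, so R2C1 = 1.
Row 3 already has 1, so R3C1 = 3.
The full grid is 2 1 3 / 1 3 2 / 3 2 1.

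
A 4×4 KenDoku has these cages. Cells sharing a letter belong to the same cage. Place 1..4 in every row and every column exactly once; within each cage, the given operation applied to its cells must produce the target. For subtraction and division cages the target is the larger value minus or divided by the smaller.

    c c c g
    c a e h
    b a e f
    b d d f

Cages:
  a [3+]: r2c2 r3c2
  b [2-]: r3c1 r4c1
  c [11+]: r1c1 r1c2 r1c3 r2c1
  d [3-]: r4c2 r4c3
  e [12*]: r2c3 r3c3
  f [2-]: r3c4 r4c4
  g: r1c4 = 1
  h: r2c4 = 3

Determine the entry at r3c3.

Cage g is a single given cell, so r1c4 = 1.
Cage h is a single given cell, leaving r2c4 = 3.
The 4 cells of cage c must have sum 11; hence r2c1 = 2.
Row 2 already has 2, which forces r2c2 = 1.
3 is placed in row 2, so r2c3 = 4.
Column 2 now contains 1, leaving r3c2 = 2.
Cage e needs two cells with product 12; hence r3c3 = 3.
2 is placed in row 3, leaving r3c4 = 4.
Column 2 now contains 1, leaving r4c2 = 4.
Column 3 already has 4, leaving r4c3 = 1.
4 is placed in column 4, so r4c4 = 2.
The 4 cells of cage c must have sum 11, so r1c1 = 4.
4 is placed in column 2; hence r1c2 = 3.
Column 3 already has 3, so r1c3 = 2.
Row 3 now contains 4, so r3c1 = 1.
Row 4 already has 1, so r4c1 = 3.
The full grid is 4 3 2 1 / 2 1 4 3 / 1 2 3 4 / 3 4 1 2.

3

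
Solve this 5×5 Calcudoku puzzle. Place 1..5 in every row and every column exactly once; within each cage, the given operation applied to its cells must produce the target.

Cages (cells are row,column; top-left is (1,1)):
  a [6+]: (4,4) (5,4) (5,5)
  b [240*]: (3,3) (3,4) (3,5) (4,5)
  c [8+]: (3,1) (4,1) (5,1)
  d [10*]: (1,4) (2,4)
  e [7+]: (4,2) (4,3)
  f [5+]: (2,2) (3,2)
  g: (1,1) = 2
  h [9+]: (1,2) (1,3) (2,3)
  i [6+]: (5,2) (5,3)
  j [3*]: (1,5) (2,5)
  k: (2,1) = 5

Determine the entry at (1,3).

1

Cage g is a single given cell, which forces (1,1) = 2.
Row 1 already has 2; hence (1,4) = 5.
Cage k is a single given cell, so (2,1) = 5.
Column 4 already has 5, which forces (2,4) = 2.
Cage b needs product 240, leaving (4,5) = 4.
Cage h needs sum 9; hence (1,2) = 4.
Cage h has sum 9, which forces (1,3) = 1.
1 is placed in row 1; hence (1,5) = 3.
Cage h needs sum 9, so (2,3) = 4.
Column 5 already has 3, which forces (2,5) = 1.
Column 5 already has 3; hence (3,5) = 5.
Column 5 already has 1; hence (5,5) = 2.
1 is placed in row 2, leaving (2,2) = 3.
Cage f's pair has sum 5, so (3,2) = 2.
Row 3 now contains 5, so (3,3) = 3.
Cage b needs product 240; hence (3,4) = 4.
Column 2 already has 2, leaving (4,2) = 5.
5 is placed in row 4, which forces (4,3) = 2.
The two cells of cage i must have sum 6, leaving (5,2) = 1.
2 is placed in row 5, so (5,3) = 5.
Row 5 now contains 1; hence (5,4) = 3.
Row 3 already has 4, so (3,1) = 1.
The 3 cells of cage c must have sum 8, leaving (4,1) = 3.
Column 4 already has 3, so (4,4) = 1.
Row 5 now contains 3, leaving (5,1) = 4.
The full grid is 2 4 1 5 3 / 5 3 4 2 1 / 1 2 3 4 5 / 3 5 2 1 4 / 4 1 5 3 2.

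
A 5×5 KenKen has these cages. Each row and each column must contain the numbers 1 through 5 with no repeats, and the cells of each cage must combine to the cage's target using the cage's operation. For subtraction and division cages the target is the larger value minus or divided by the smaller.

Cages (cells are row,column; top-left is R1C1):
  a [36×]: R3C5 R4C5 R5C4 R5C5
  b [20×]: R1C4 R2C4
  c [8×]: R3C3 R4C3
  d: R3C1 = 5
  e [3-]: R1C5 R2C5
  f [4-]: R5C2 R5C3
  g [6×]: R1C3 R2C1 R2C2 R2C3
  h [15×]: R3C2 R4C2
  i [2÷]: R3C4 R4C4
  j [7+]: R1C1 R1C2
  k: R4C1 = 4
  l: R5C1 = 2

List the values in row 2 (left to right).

1 2 3 4 5

Cage g has product 6, which forces R1C3 = 1.
D is a freebie; hence R3C1 = 5.
Row 3 now contains 5; hence R3C2 = 3.
K is a freebie, so R4C1 = 4.
Column 2 already has 3, which forces R4C2 = 5.
Row 4 now contains 4, so R4C3 = 2.
Row 4 already has 2, which forces R4C4 = 1.
Row 4 now contains 1, so R4C5 = 3.
Cage l is given, so R5C1 = 2.
5 is placed in column 2, so R5C2 = 1.
Column 3 already has 1, so R5C3 = 5.
The 4 cells of cage a must have product 36, which forces R5C4 = 3.
Row 5 now contains 1, so R5C5 = 4.
2 is placed in column 1, leaving R1C1 = 3.
Cage j's pair has sum 7, leaving R1C2 = 4.
4 is placed in row 1, so R1C4 = 5.
Row 1 now contains 5, so R1C5 = 2.
Cage g needs product 6, which forces R2C1 = 1.
Column 2 already has 1, so R2C2 = 2.
Column 3 already has 2, so R2C3 = 3.
Column 4 now contains 5, leaving R2C4 = 4.
Column 5 now contains 2, which forces R2C5 = 5.
Column 3 already has 2, leaving R3C3 = 4.
Cage i needs two cells with quotient 2, so R3C4 = 2.
Column 5 already has 4; hence R3C5 = 1.
The full grid is 3 4 1 5 2 / 1 2 3 4 5 / 5 3 4 2 1 / 4 5 2 1 3 / 2 1 5 3 4.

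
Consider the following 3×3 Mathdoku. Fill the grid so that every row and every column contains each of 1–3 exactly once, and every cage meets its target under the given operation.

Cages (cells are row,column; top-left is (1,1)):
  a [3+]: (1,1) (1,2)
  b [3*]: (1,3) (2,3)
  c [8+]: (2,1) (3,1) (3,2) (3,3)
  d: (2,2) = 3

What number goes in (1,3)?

The 4 cells of cage c must have sum 8, so (2,1) = 2.
D is a freebie; hence (2,2) = 3.
Row 2 already has 3; hence (2,3) = 1.
2 is placed in column 1, which forces (1,1) = 1.
Cage a needs two cells with sum 3, leaving (1,2) = 2.
Column 3 already has 1; hence (1,3) = 3.
1 is placed in column 1, leaving (3,1) = 3.
Column 2 now contains 2, which forces (3,2) = 1.
Column 3 already has 3, so (3,3) = 2.
Completed grid: 1 2 3 / 2 3 1 / 3 1 2.

3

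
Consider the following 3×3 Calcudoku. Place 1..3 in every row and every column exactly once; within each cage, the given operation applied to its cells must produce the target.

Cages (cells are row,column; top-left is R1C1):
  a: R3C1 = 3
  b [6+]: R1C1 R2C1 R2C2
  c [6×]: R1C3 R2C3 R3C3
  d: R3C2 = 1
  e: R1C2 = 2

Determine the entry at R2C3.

Cage e is given, which forces R1C2 = 2.
A is a freebie, which forces R3C1 = 3.
Cage d is a single given cell, so R3C2 = 1.
1 is placed in row 3, so R3C3 = 2.
3 is placed in column 1, which forces R1C1 = 1.
Row 1 now contains 1, so R1C3 = 3.
The 3 cells of cage b must have sum 6, which forces R2C1 = 2.
Column 2 already has 1, leaving R2C2 = 3.
Column 3 now contains 3, which forces R2C3 = 1.
Completed grid: 1 2 3 / 2 3 1 / 3 1 2.

1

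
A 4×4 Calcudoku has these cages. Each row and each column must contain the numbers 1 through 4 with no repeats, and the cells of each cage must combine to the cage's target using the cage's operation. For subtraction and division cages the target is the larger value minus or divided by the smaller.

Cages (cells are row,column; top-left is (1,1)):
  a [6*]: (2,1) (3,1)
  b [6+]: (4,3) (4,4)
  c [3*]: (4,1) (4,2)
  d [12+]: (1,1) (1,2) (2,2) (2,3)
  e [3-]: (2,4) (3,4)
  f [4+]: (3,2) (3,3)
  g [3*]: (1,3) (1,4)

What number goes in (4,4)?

The only place for 2 in row 3 is (3,1).
Column 1 now contains 2, so (2,1) = 3.
Column 1 now contains 3; hence (4,1) = 1.
1 is placed in row 4, which forces (4,2) = 3.
Column 1 now contains 1, so (1,1) = 4.
The 4 cells of cage d must have sum 12; hence (1,2) = 2.
Cage d has sum 12, which forces (2,2) = 4.
Cage d needs sum 12, so (2,3) = 2.
4 is placed in row 2, so (2,4) = 1.
Column 2 already has 3, which forces (3,2) = 1.
The two cells of cage f must have sum 4, leaving (3,3) = 3.
1 is placed in column 4; hence (3,4) = 4.
2 is placed in column 3, which forces (4,3) = 4.
Column 4 now contains 4, leaving (4,4) = 2.
Column 3 already has 3; hence (1,3) = 1.
1 is placed in column 4, leaving (1,4) = 3.
Completed grid: 4 2 1 3 / 3 4 2 1 / 2 1 3 4 / 1 3 4 2.

2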